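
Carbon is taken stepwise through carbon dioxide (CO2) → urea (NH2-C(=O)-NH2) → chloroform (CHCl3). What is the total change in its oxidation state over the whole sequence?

-2

Carbon oxidation states along the series — carbon dioxide: +4, urea: +4, chloroform: +2.
Net change = +2 − (+4) = -2.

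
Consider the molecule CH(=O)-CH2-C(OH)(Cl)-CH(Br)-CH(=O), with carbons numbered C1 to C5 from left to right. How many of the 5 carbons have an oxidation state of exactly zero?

1

Bonds to more-electronegative neighbours contribute +1 each, bonds to H or metals contribute −1 each, and C–C bonds contribute 0. Tallying each carbon:
C1: 1C, 1H, 2O → 0 − 1 + 2 = +1
C2: 2C, 2H → 0 − 2 = -2
C3: 2C, 1O, 1Cl → 0 + 1 + 1 = +2
C4: 2C, 1H, 1Br → 0 − 1 + 1 = 0
C5: 1C, 1H, 2O → 0 − 1 + 2 = +1
1 carbon (C4) meets the condition.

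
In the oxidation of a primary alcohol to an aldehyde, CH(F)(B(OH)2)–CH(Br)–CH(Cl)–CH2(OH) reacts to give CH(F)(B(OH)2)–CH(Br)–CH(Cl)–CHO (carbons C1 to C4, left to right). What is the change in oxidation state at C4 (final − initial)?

+2

Before: C4 has 1 bond to C, 2 bonds to H, 1 bond to O → oxidation state -1.
After: C4 has 1 bond to C, 1 bond to H, 2 bonds to O → oxidation state +1.
Δ = +1 − (-1) = +2, so this is an oxidation at C4.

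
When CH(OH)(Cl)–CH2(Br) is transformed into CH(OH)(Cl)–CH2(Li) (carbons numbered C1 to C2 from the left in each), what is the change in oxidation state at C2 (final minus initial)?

-2

Before: C2 has 1 bond to C, 2 bonds to H, 1 bond to Br → oxidation state -1.
After: C2 has 1 bond to C, 2 bonds to H, 1 bond to Li → oxidation state -3.
Δ = -3 − (-1) = -2, so this is a reduction at C2.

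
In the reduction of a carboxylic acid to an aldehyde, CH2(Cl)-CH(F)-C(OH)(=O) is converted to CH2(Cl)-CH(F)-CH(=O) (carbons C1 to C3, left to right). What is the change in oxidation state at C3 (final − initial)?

-2

Before: C3 has 1 bond to C, 3 bonds to O → oxidation state +3.
After: C3 has 1 bond to C, 1 bond to H, 2 bonds to O → oxidation state +1.
Δ = +1 − (+3) = -2, so this is a reduction at C3.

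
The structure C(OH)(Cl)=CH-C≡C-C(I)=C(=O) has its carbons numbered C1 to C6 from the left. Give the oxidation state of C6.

+2

Bonds to more-electronegative neighbours contribute +1 each, bonds to H or metals contribute −1 each, and C–C bonds contribute 0.
C6 has a double bond to C (2×0 = 0), a double bond to O (2×+1 = +2).
Oxidation state = 0 + 2 = +2.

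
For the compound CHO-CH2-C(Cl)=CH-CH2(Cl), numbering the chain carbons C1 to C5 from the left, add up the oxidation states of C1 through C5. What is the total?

-2

Each bond to a more electronegative atom (O, N, halogen) counts +1, each bond to a less electronegative atom (H, metal, B, Si) counts −1, and each C–C bond counts 0. Tallying each carbon:
C1: 1C, 1H, 2O → 0 − 1 + 2 = +1
C2: 2C, 2H → 0 − 2 = -2
C3: 3C, 1Cl → 0 + 1 = +1
C4: 3C, 1H → 0 − 1 = -1
C5: 1C, 2H, 1Cl → 0 − 2 + 1 = -1
Sum = +1 − 2 + 1 − 1 − 1 = -2.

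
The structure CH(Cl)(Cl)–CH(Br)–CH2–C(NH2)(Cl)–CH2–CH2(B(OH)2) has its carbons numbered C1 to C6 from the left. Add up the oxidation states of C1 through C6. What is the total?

Count +1 for every bond to an atom more electronegative than carbon and −1 for every bond to one less electronegative; C–C bonds are 0. Tallying each carbon:
C1: 1C, 1H, 2Cl → 0 − 1 + 2 = +1
C2: 2C, 1H, 1Br → 0 − 1 + 1 = 0
C3: 2C, 2H → 0 − 2 = -2
C4: 2C, 1N, 1Cl → 0 + 1 + 1 = +2
C5: 2C, 2H → 0 − 2 = -2
C6: 1C, 2H, 1B → 0 − 2 − 1 = -3
Sum = +1 + 0 − 2 + 2 − 2 − 3 = -4.

-4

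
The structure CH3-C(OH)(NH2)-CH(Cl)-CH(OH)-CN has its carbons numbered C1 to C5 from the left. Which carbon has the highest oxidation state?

Tallying each carbon's bonds:
C1: 1C, 3H → 0 − 3 = -3
C2: 2C, 1O, 1N → 0 + 1 + 1 = +2
C3: 2C, 1H, 1Cl → 0 − 1 + 1 = 0
C4: 2C, 1H, 1O → 0 − 1 + 1 = 0
C5: 1C, 3N → 0 + 3 = +3
The most oxidised carbon is C5 at +3.

C5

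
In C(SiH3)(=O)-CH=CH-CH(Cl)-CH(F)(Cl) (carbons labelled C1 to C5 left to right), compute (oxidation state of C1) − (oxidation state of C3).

C1: 1C, 2O, 1Si → 0 + 2 − 1 = +1
C3: 3C, 1H → 0 − 1 = -1
Difference: +1 − (-1) = +2.

+2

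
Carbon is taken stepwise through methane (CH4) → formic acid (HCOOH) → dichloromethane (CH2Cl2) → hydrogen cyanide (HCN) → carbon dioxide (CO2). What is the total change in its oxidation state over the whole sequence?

Carbon oxidation states along the series — methane: -4, formic acid: +2, dichloromethane: 0, hydrogen cyanide: +2, carbon dioxide: +4.
Net change = +4 − (-4) = +8.

+8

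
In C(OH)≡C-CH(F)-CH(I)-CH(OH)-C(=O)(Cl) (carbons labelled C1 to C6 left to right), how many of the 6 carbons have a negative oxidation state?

Tallying each carbon's bonds:
C1: 3C, 1O → 0 + 1 = +1
C2: 4C → 0 = 0
C3: 2C, 1H, 1F → 0 − 1 + 1 = 0
C4: 2C, 1H, 1I → 0 − 1 + 1 = 0
C5: 2C, 1H, 1O → 0 − 1 + 1 = 0
C6: 1C, 2O, 1Cl → 0 + 2 + 1 = +3
0 carbons meet the condition.

0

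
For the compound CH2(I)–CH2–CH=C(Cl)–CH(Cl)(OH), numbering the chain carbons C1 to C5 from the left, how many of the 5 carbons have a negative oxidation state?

3

Assign +1 per bond to O/N/halogen, −1 per bond to H or an electropositive element, and 0 per bond to carbon. Tallying each carbon:
C1: 1C, 2H, 1I → 0 − 2 + 1 = -1
C2: 2C, 2H → 0 − 2 = -2
C3: 3C, 1H → 0 − 1 = -1
C4: 3C, 1Cl → 0 + 1 = +1
C5: 1C, 1H, 1O, 1Cl → 0 − 1 + 1 + 1 = +1
3 carbons (C1, C2, C3) meet the condition.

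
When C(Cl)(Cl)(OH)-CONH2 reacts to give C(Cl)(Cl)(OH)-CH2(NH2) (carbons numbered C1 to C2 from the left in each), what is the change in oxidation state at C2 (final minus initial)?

Before: C2 has 1 bond to C, 2 bonds to O, 1 bond to N → oxidation state +3.
After: C2 has 1 bond to C, 2 bonds to H, 1 bond to N → oxidation state -1.
Δ = -1 − (+3) = -4, so this is a reduction at C2.

-4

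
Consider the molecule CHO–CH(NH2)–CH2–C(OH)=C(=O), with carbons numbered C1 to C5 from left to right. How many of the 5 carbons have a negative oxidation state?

Tallying each carbon's bonds:
C1: 1C, 1H, 2O → 0 − 1 + 2 = +1
C2: 2C, 1H, 1N → 0 − 1 + 1 = 0
C3: 2C, 2H → 0 − 2 = -2
C4: 3C, 1O → 0 + 1 = +1
C5: 2C, 2O → 0 + 2 = +2
1 carbon (C3) meets the condition.

1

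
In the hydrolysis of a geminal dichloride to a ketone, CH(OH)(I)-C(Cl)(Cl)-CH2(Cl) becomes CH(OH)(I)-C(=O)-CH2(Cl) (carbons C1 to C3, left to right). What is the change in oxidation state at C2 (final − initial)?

Before: C2 has 2 bonds to C, 2 bonds to Cl → oxidation state +2.
After: C2 has 2 bonds to C, 2 bonds to O → oxidation state +2.
Δ = +2 − (+2) = 0, so no net redox change at C2.

0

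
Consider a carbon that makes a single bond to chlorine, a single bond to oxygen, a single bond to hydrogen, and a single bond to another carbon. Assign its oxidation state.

+1

Assign +1 per bond to O/N/halogen, −1 per bond to H or an electropositive element, and 0 per bond to carbon.
The carbon has one bond to C (0), one bond to Cl (+1), one bond to O (+1), one bond to H (-1).
Oxidation state = 0 + 1 + 1 − 1 = +1.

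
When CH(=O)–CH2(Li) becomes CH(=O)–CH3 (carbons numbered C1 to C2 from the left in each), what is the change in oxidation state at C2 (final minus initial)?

0

Before: C2 has 1 bond to C, 2 bonds to H, 1 bond to Li → oxidation state -3.
After: C2 has 1 bond to C, 3 bonds to H → oxidation state -3.
Δ = -3 − (-3) = 0, so no net redox change at C2.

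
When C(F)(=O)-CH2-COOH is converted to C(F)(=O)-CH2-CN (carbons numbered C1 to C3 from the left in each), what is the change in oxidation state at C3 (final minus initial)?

Before: C3 has 1 bond to C, 3 bonds to O → oxidation state +3.
After: C3 has 1 bond to C, 3 bonds to N → oxidation state +3.
Δ = +3 − (+3) = 0, so no net redox change at C3.

0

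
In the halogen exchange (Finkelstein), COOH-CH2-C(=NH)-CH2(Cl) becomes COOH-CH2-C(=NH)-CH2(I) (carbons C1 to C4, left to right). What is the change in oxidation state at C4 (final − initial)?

Before: C4 has 1 bond to C, 2 bonds to H, 1 bond to Cl → oxidation state -1.
After: C4 has 1 bond to C, 2 bonds to H, 1 bond to I → oxidation state -1.
Δ = -1 − (-1) = 0, so no net redox change at C4.

0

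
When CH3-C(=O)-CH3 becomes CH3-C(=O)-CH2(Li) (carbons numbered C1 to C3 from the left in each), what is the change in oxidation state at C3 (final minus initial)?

0

Before: C3 has 1 bond to C, 3 bonds to H → oxidation state -3.
After: C3 has 1 bond to C, 2 bonds to H, 1 bond to Li → oxidation state -3.
Δ = -3 − (-3) = 0, so no net redox change at C3.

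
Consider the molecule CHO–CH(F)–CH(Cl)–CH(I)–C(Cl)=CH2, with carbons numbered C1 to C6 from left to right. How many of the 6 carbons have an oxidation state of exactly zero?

Tallying each carbon's bonds:
C1: 1C, 1H, 2O → 0 − 1 + 2 = +1
C2: 2C, 1H, 1F → 0 − 1 + 1 = 0
C3: 2C, 1H, 1Cl → 0 − 1 + 1 = 0
C4: 2C, 1H, 1I → 0 − 1 + 1 = 0
C5: 3C, 1Cl → 0 + 1 = +1
C6: 2C, 2H → 0 − 2 = -2
3 carbons (C2, C3, C4) meet the condition.

3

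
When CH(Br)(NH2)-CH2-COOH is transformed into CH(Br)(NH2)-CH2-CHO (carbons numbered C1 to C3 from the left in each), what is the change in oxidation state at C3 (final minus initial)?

-2

Before: C3 has 1 bond to C, 3 bonds to O → oxidation state +3.
After: C3 has 1 bond to C, 1 bond to H, 2 bonds to O → oxidation state +1.
Δ = +1 − (+3) = -2, so this is a reduction at C3.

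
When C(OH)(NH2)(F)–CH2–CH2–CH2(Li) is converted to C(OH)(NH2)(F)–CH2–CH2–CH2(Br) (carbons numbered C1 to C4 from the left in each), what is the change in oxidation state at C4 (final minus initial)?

Before: C4 has 1 bond to C, 2 bonds to H, 1 bond to Li → oxidation state -3.
After: C4 has 1 bond to C, 2 bonds to H, 1 bond to Br → oxidation state -1.
Δ = -1 − (-3) = +2, so this is an oxidation at C4.

+2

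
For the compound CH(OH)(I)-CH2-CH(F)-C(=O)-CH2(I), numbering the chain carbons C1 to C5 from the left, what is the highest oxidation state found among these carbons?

+2

Each bond to a more electronegative atom (O, N, halogen) counts +1, each bond to a less electronegative atom (H, metal, B, Si) counts −1, and each C–C bond counts 0. Tallying each carbon:
C1: 1C, 1H, 1O, 1I → 0 − 1 + 1 + 1 = +1
C2: 2C, 2H → 0 − 2 = -2
C3: 2C, 1H, 1F → 0 − 1 + 1 = 0
C4: 2C, 2O → 0 + 2 = +2
C5: 1C, 2H, 1I → 0 − 2 + 1 = -1
The highest value is +2.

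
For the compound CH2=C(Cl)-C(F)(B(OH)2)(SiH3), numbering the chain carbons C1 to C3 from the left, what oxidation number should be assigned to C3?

-1

C3 has one bond to C (0), one bond to F (+1), one bond to B (-1), one bond to Si (-1).
Oxidation state = 0 + 1 − 1 − 1 = -1.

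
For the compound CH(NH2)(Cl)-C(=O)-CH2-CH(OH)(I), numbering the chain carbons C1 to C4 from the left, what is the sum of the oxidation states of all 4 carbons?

+2

Each bond to a more electronegative atom (O, N, halogen) counts +1, each bond to a less electronegative atom (H, metal, B, Si) counts −1, and each C–C bond counts 0. Tallying each carbon:
C1: 1C, 1H, 1N, 1Cl → 0 − 1 + 1 + 1 = +1
C2: 2C, 2O → 0 + 2 = +2
C3: 2C, 2H → 0 − 2 = -2
C4: 1C, 1H, 1O, 1I → 0 − 1 + 1 + 1 = +1
Sum = +1 + 2 − 2 + 1 = +2.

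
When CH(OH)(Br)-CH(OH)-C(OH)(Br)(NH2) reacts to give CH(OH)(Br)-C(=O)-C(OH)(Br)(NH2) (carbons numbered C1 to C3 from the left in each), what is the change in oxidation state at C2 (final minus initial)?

+2

Before: C2 has 2 bonds to C, 1 bond to H, 1 bond to O → oxidation state 0.
After: C2 has 2 bonds to C, 2 bonds to O → oxidation state +2.
Δ = +2 − (0) = +2, so this is an oxidation at C2.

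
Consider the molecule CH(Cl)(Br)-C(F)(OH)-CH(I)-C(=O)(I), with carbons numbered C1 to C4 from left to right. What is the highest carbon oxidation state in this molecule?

+3

Tallying each carbon's bonds:
C1: 1C, 1H, 1Cl, 1Br → 0 − 1 + 1 + 1 = +1
C2: 2C, 1O, 1F → 0 + 1 + 1 = +2
C3: 2C, 1H, 1I → 0 − 1 + 1 = 0
C4: 1C, 2O, 1I → 0 + 2 + 1 = +3
The highest value is +3.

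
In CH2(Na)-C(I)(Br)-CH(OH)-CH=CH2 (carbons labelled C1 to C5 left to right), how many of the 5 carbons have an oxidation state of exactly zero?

Assign +1 per bond to O/N/halogen, −1 per bond to H or an electropositive element, and 0 per bond to carbon. Tallying each carbon:
C1: 1C, 2H, 1Na → 0 − 2 − 1 = -3
C2: 2C, 1Br, 1I → 0 + 1 + 1 = +2
C3: 2C, 1H, 1O → 0 − 1 + 1 = 0
C4: 3C, 1H → 0 − 1 = -1
C5: 2C, 2H → 0 − 2 = -2
1 carbon (C3) meets the condition.

1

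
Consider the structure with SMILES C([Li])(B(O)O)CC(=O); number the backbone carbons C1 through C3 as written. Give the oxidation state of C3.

+1

C3 has one bond to C (0), one bond to H (-1), a double bond to O (2×+1 = +2).
Oxidation state = 0 − 1 + 2 = +1.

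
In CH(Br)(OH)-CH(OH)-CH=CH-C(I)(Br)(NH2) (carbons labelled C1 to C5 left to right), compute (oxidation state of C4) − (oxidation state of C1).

-2

C4: 3C, 1H → 0 − 1 = -1
C1: 1C, 1H, 1O, 1Br → 0 − 1 + 1 + 1 = +1
Difference: -1 − (+1) = -2.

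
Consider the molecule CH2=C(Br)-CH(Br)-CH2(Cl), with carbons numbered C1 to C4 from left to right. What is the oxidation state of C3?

Assign +1 per bond to O/N/halogen, −1 per bond to H or an electropositive element, and 0 per bond to carbon.
C3 has one bond to C (0), one bond to C (0), one bond to Br (+1), one bond to H (-1).
Oxidation state = 0 + 0 + 1 − 1 = 0.

0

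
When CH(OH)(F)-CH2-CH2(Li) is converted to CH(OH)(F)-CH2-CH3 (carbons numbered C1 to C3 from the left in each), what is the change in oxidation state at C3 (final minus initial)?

Before: C3 has 1 bond to C, 2 bonds to H, 1 bond to Li → oxidation state -3.
After: C3 has 1 bond to C, 3 bonds to H → oxidation state -3.
Δ = -3 − (-3) = 0, so no net redox change at C3.

0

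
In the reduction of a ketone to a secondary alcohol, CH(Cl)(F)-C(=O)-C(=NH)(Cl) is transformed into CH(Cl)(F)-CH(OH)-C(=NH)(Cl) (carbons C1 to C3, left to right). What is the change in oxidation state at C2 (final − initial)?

Before: C2 has 2 bonds to C, 2 bonds to O → oxidation state +2.
After: C2 has 2 bonds to C, 1 bond to H, 1 bond to O → oxidation state 0.
Δ = 0 − (+2) = -2, so this is a reduction at C2.

-2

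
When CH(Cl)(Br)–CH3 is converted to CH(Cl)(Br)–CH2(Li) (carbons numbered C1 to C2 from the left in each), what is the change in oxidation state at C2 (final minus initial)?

Before: C2 has 1 bond to C, 3 bonds to H → oxidation state -3.
After: C2 has 1 bond to C, 2 bonds to H, 1 bond to Li → oxidation state -3.
Δ = -3 − (-3) = 0, so no net redox change at C2.

0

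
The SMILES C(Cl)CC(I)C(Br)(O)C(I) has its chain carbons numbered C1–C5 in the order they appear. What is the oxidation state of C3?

0

Assign +1 per bond to O/N/halogen, −1 per bond to H or an electropositive element, and 0 per bond to carbon.
C3 has one bond to C (0), one bond to C (0), one bond to H (-1), one bond to I (+1).
Oxidation state = 0 + 0 − 1 + 1 = 0.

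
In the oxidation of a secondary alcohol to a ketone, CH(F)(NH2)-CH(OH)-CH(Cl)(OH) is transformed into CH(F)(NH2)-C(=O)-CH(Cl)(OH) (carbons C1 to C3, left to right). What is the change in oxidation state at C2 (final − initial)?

+2

Before: C2 has 2 bonds to C, 1 bond to H, 1 bond to O → oxidation state 0.
After: C2 has 2 bonds to C, 2 bonds to O → oxidation state +2.
Δ = +2 − (0) = +2, so this is an oxidation at C2.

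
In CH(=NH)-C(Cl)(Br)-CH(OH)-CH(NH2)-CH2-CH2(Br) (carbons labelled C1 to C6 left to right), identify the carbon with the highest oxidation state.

Tallying each carbon's bonds:
C1: 1C, 1H, 2N → 0 − 1 + 2 = +1
C2: 2C, 1Cl, 1Br → 0 + 1 + 1 = +2
C3: 2C, 1H, 1O → 0 − 1 + 1 = 0
C4: 2C, 1H, 1N → 0 − 1 + 1 = 0
C5: 2C, 2H → 0 − 2 = -2
C6: 1C, 2H, 1Br → 0 − 2 + 1 = -1
The most oxidised carbon is C2 at +2.

C2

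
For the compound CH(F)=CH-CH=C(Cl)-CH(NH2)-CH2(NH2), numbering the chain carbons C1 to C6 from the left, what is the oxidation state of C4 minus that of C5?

C4: 3C, 1Cl → 0 + 1 = +1
C5: 2C, 1H, 1N → 0 − 1 + 1 = 0
Difference: +1 − (0) = +1.

+1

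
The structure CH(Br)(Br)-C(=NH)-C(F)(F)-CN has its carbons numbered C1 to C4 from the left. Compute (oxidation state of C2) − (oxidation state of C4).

C2: 2C, 2N → 0 + 2 = +2
C4: 1C, 3N → 0 + 3 = +3
Difference: +2 − (+3) = -1.

-1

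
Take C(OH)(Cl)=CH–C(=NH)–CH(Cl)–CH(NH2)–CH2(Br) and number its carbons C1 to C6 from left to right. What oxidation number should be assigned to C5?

0

Bonds to more-electronegative neighbours contribute +1 each, bonds to H or metals contribute −1 each, and C–C bonds contribute 0.
C5 has one bond to C (0), one bond to C (0), one bond to N (+1), one bond to H (-1).
Oxidation state = 0 + 0 + 1 − 1 = 0.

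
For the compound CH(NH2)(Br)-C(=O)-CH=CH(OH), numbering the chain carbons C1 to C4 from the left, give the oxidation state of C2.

Each bond to a more electronegative atom (O, N, halogen) counts +1, each bond to a less electronegative atom (H, metal, B, Si) counts −1, and each C–C bond counts 0.
C2 has one bond to C (0), one bond to C (0), a double bond to O (2×+1 = +2).
Oxidation state = 0 + 0 + 2 = +2.

+2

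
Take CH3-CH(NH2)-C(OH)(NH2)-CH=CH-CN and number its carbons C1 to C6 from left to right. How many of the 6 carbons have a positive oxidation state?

2

Count +1 for every bond to an atom more electronegative than carbon and −1 for every bond to one less electronegative; C–C bonds are 0. Tallying each carbon:
C1: 1C, 3H → 0 − 3 = -3
C2: 2C, 1H, 1N → 0 − 1 + 1 = 0
C3: 2C, 1O, 1N → 0 + 1 + 1 = +2
C4: 3C, 1H → 0 − 1 = -1
C5: 3C, 1H → 0 − 1 = -1
C6: 1C, 3N → 0 + 3 = +3
2 carbons (C3, C6) meet the condition.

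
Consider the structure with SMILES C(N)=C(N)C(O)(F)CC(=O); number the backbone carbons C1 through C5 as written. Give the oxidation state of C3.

+2

C3 has one bond to C (0), one bond to C (0), one bond to O (+1), one bond to F (+1).
Oxidation state = 0 + 0 + 1 + 1 = +2.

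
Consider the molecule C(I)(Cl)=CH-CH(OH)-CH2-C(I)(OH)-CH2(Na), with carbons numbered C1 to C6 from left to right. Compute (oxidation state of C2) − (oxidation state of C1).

C2: 3C, 1H → 0 − 1 = -1
C1: 2C, 1Cl, 1I → 0 + 1 + 1 = +2
Difference: -1 − (+2) = -3.

-3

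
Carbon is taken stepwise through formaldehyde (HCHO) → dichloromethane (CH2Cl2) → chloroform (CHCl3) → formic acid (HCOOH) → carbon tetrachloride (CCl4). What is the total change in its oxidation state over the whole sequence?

+4

Carbon oxidation states along the series — formaldehyde: 0, dichloromethane: 0, chloroform: +2, formic acid: +2, carbon tetrachloride: +4.
Net change = +4 − (0) = +4.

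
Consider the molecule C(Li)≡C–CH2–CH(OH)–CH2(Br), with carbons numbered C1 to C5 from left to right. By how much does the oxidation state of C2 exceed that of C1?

+1

C2: 4C → 0 = 0
C1: 3C, 1Li → 0 − 1 = -1
Difference: 0 − (-1) = +1.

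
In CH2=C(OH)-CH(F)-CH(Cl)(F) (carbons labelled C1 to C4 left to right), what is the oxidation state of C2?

Assign +1 per bond to O/N/halogen, −1 per bond to H or an electropositive element, and 0 per bond to carbon.
C2 has a double bond to C (2×0 = 0), one bond to C (0), one bond to O (+1).
Oxidation state = 0 + 0 + 1 = +1.

+1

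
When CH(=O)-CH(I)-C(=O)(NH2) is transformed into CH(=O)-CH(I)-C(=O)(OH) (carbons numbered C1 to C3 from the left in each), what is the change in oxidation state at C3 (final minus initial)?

0

Before: C3 has 1 bond to C, 2 bonds to O, 1 bond to N → oxidation state +3.
After: C3 has 1 bond to C, 3 bonds to O → oxidation state +3.
Δ = +3 − (+3) = 0, so no net redox change at C3.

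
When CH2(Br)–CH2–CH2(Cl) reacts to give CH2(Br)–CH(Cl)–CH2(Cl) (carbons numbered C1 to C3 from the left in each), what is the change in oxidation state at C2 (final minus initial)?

Before: C2 has 2 bonds to C, 2 bonds to H → oxidation state -2.
After: C2 has 2 bonds to C, 1 bond to H, 1 bond to Cl → oxidation state 0.
Δ = 0 − (-2) = +2, so this is an oxidation at C2.

+2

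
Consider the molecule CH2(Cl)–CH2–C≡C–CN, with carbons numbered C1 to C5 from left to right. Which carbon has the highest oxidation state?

Tallying each carbon's bonds:
C1: 1C, 2H, 1Cl → 0 − 2 + 1 = -1
C2: 2C, 2H → 0 − 2 = -2
C3: 4C → 0 = 0
C4: 4C → 0 = 0
C5: 1C, 3N → 0 + 3 = +3
The most oxidised carbon is C5 at +3.

C5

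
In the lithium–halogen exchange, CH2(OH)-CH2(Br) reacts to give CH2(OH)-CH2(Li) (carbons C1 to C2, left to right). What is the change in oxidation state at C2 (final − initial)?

Before: C2 has 1 bond to C, 2 bonds to H, 1 bond to Br → oxidation state -1.
After: C2 has 1 bond to C, 2 bonds to H, 1 bond to Li → oxidation state -3.
Δ = -3 − (-1) = -2, so this is a reduction at C2.

-2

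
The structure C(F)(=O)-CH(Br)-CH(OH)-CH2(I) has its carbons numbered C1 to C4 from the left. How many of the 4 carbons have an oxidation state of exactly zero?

Tallying each carbon's bonds:
C1: 1C, 2O, 1F → 0 + 2 + 1 = +3
C2: 2C, 1H, 1Br → 0 − 1 + 1 = 0
C3: 2C, 1H, 1O → 0 − 1 + 1 = 0
C4: 1C, 2H, 1I → 0 − 2 + 1 = -1
2 carbons (C2, C3) meet the condition.

2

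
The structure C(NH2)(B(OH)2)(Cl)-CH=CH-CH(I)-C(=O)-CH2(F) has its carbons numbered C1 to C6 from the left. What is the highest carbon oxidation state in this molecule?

Count +1 for every bond to an atom more electronegative than carbon and −1 for every bond to one less electronegative; C–C bonds are 0. Tallying each carbon:
C1: 1C, 1N, 1Cl, 1B → 0 + 1 + 1 − 1 = +1
C2: 3C, 1H → 0 − 1 = -1
C3: 3C, 1H → 0 − 1 = -1
C4: 2C, 1H, 1I → 0 − 1 + 1 = 0
C5: 2C, 2O → 0 + 2 = +2
C6: 1C, 2H, 1F → 0 − 2 + 1 = -1
The highest value is +2.

+2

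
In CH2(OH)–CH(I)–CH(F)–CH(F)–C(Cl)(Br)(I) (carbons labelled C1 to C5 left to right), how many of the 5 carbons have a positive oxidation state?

1

Tallying each carbon's bonds:
C1: 1C, 2H, 1O → 0 − 2 + 1 = -1
C2: 2C, 1H, 1I → 0 − 1 + 1 = 0
C3: 2C, 1H, 1F → 0 − 1 + 1 = 0
C4: 2C, 1H, 1F → 0 − 1 + 1 = 0
C5: 1C, 1Cl, 1Br, 1I → 0 + 1 + 1 + 1 = +3
1 carbon (C5) meets the condition.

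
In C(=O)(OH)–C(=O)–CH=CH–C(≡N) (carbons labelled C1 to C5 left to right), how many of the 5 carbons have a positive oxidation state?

Each bond to a more electronegative atom (O, N, halogen) counts +1, each bond to a less electronegative atom (H, metal, B, Si) counts −1, and each C–C bond counts 0. Tallying each carbon:
C1: 1C, 3O → 0 + 3 = +3
C2: 2C, 2O → 0 + 2 = +2
C3: 3C, 1H → 0 − 1 = -1
C4: 3C, 1H → 0 − 1 = -1
C5: 1C, 3N → 0 + 3 = +3
3 carbons (C1, C2, C5) meet the condition.

3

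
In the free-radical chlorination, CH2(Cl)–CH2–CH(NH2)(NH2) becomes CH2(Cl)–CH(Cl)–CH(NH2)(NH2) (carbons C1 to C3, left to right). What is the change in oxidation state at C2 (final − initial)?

Before: C2 has 2 bonds to C, 2 bonds to H → oxidation state -2.
After: C2 has 2 bonds to C, 1 bond to H, 1 bond to Cl → oxidation state 0.
Δ = 0 − (-2) = +2, so this is an oxidation at C2.

+2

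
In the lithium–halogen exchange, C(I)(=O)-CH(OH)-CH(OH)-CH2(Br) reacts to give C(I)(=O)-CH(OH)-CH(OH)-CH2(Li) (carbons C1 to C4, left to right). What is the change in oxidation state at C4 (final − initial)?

-2

Before: C4 has 1 bond to C, 2 bonds to H, 1 bond to Br → oxidation state -1.
After: C4 has 1 bond to C, 2 bonds to H, 1 bond to Li → oxidation state -3.
Δ = -3 − (-1) = -2, so this is a reduction at C4.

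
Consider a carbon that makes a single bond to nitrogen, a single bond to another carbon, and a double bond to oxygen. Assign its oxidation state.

The carbon has one bond to C (0), one bond to N (+1), a double bond to O (2×+1 = +2).
Oxidation state = 0 + 1 + 2 = +3.

+3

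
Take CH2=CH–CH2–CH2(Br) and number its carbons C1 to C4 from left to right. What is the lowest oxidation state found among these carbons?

-2

Bonds to more-electronegative neighbours contribute +1 each, bonds to H or metals contribute −1 each, and C–C bonds contribute 0. Tallying each carbon:
C1: 2C, 2H → 0 − 2 = -2
C2: 3C, 1H → 0 − 1 = -1
C3: 2C, 2H → 0 − 2 = -2
C4: 1C, 2H, 1Br → 0 − 2 + 1 = -1
The lowest value is -2.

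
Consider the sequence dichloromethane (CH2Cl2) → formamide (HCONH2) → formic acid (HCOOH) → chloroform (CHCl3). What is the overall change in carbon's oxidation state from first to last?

+2

Carbon oxidation states along the series — dichloromethane: 0, formamide: +2, formic acid: +2, chloroform: +2.
Net change = +2 − (0) = +2.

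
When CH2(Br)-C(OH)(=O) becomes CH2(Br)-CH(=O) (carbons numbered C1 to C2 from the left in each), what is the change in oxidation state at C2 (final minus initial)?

-2

Before: C2 has 1 bond to C, 3 bonds to O → oxidation state +3.
After: C2 has 1 bond to C, 1 bond to H, 2 bonds to O → oxidation state +1.
Δ = +1 − (+3) = -2, so this is a reduction at C2.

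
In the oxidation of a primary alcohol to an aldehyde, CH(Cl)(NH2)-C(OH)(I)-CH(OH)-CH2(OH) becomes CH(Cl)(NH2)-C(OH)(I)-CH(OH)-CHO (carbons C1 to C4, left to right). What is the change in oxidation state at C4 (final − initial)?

Before: C4 has 1 bond to C, 2 bonds to H, 1 bond to O → oxidation state -1.
After: C4 has 1 bond to C, 1 bond to H, 2 bonds to O → oxidation state +1.
Δ = +1 − (-1) = +2, so this is an oxidation at C4.

+2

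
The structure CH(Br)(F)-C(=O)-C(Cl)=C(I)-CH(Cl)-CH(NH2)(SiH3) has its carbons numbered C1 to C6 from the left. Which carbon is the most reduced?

Tallying each carbon's bonds:
C1: 1C, 1H, 1F, 1Br → 0 − 1 + 1 + 1 = +1
C2: 2C, 2O → 0 + 2 = +2
C3: 3C, 1Cl → 0 + 1 = +1
C4: 3C, 1I → 0 + 1 = +1
C5: 2C, 1H, 1Cl → 0 − 1 + 1 = 0
C6: 1C, 1H, 1N, 1Si → 0 − 1 + 1 − 1 = -1
The most reduced carbon is C6 at -1.

C6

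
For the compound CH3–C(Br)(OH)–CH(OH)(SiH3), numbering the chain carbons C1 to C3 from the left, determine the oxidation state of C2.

+2

Count +1 for every bond to an atom more electronegative than carbon and −1 for every bond to one less electronegative; C–C bonds are 0.
C2 has one bond to C (0), one bond to C (0), one bond to Br (+1), one bond to O (+1).
Oxidation state = 0 + 0 + 1 + 1 = +2.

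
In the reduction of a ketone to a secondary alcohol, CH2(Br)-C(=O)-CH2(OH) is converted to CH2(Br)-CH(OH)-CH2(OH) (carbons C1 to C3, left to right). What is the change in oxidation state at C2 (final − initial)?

-2

Before: C2 has 2 bonds to C, 2 bonds to O → oxidation state +2.
After: C2 has 2 bonds to C, 1 bond to H, 1 bond to O → oxidation state 0.
Δ = 0 − (+2) = -2, so this is a reduction at C2.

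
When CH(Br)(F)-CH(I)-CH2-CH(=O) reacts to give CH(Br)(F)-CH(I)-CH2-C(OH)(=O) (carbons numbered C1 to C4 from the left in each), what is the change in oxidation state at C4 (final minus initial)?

Before: C4 has 1 bond to C, 1 bond to H, 2 bonds to O → oxidation state +1.
After: C4 has 1 bond to C, 3 bonds to O → oxidation state +3.
Δ = +3 − (+1) = +2, so this is an oxidation at C4.

+2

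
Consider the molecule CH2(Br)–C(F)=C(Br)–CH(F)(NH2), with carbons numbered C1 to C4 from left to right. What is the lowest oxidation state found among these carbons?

Assign +1 per bond to O/N/halogen, −1 per bond to H or an electropositive element, and 0 per bond to carbon. Tallying each carbon:
C1: 1C, 2H, 1Br → 0 − 2 + 1 = -1
C2: 3C, 1F → 0 + 1 = +1
C3: 3C, 1Br → 0 + 1 = +1
C4: 1C, 1H, 1N, 1F → 0 − 1 + 1 + 1 = +1
The lowest value is -1.

-1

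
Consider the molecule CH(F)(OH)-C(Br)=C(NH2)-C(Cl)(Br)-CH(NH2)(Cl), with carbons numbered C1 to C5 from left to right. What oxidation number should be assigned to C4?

+2

Count +1 for every bond to an atom more electronegative than carbon and −1 for every bond to one less electronegative; C–C bonds are 0.
C4 has one bond to C (0), one bond to C (0), one bond to Cl (+1), one bond to Br (+1).
Oxidation state = 0 + 0 + 1 + 1 = +2.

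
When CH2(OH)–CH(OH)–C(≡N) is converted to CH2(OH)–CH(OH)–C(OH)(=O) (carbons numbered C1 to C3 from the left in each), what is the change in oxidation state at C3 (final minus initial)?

Before: C3 has 1 bond to C, 3 bonds to N → oxidation state +3.
After: C3 has 1 bond to C, 3 bonds to O → oxidation state +3.
Δ = +3 − (+3) = 0, so no net redox change at C3.

0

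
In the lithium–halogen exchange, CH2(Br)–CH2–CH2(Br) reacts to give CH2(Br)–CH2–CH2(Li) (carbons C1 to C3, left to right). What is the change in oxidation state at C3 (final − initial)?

Before: C3 has 1 bond to C, 2 bonds to H, 1 bond to Br → oxidation state -1.
After: C3 has 1 bond to C, 2 bonds to H, 1 bond to Li → oxidation state -3.
Δ = -3 − (-1) = -2, so this is a reduction at C3.

-2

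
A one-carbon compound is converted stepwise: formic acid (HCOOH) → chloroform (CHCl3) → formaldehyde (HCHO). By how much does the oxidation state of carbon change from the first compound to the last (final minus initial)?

-2

Carbon oxidation states along the series — formic acid: +2, chloroform: +2, formaldehyde: 0.
Net change = 0 − (+2) = -2.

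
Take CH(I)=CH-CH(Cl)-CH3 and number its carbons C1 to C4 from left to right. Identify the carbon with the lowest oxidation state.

C4

Tallying each carbon's bonds:
C1: 2C, 1H, 1I → 0 − 1 + 1 = 0
C2: 3C, 1H → 0 − 1 = -1
C3: 2C, 1H, 1Cl → 0 − 1 + 1 = 0
C4: 1C, 3H → 0 − 3 = -3
The most reduced carbon is C4 at -3.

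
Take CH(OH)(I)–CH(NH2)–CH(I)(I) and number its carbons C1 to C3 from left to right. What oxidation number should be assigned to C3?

+1

C3 has one bond to C (0), one bond to H (-1), one bond to I (+1), one bond to I (+1).
Oxidation state = 0 − 1 + 1 + 1 = +1.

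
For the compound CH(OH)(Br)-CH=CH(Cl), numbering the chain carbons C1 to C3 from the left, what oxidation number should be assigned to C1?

Bonds to more-electronegative neighbours contribute +1 each, bonds to H or metals contribute −1 each, and C–C bonds contribute 0.
C1 has one bond to C (0), one bond to O (+1), one bond to H (-1), one bond to Br (+1).
Oxidation state = 0 + 1 − 1 + 1 = +1.

+1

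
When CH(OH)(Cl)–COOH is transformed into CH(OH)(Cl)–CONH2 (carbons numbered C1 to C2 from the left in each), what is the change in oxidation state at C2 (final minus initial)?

Before: C2 has 1 bond to C, 3 bonds to O → oxidation state +3.
After: C2 has 1 bond to C, 2 bonds to O, 1 bond to N → oxidation state +3.
Δ = +3 − (+3) = 0, so no net redox change at C2.

0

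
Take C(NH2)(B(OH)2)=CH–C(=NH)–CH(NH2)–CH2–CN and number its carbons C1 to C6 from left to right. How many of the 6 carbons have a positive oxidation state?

2

Tallying each carbon's bonds:
C1: 2C, 1N, 1B → 0 + 1 − 1 = 0
C2: 3C, 1H → 0 − 1 = -1
C3: 2C, 2N → 0 + 2 = +2
C4: 2C, 1H, 1N → 0 − 1 + 1 = 0
C5: 2C, 2H → 0 − 2 = -2
C6: 1C, 3N → 0 + 3 = +3
2 carbons (C3, C6) meet the condition.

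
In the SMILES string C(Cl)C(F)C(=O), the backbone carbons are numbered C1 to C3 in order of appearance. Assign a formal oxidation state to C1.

-1

Bonds to more-electronegative neighbours contribute +1 each, bonds to H or metals contribute −1 each, and C–C bonds contribute 0.
C1 has one bond to C (0), one bond to H (-1), one bond to Cl (+1), one bond to H (-1).
Oxidation state = 0 − 1 + 1 − 1 = -1.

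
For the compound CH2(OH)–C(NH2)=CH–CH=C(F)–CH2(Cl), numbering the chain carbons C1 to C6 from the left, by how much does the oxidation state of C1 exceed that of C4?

C1: 1C, 2H, 1O → 0 − 2 + 1 = -1
C4: 3C, 1H → 0 − 1 = -1
Difference: -1 − (-1) = 0.

0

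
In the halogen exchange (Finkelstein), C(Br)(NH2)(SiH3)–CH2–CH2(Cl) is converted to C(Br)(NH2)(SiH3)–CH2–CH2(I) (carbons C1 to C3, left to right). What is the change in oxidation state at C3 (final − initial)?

0

Before: C3 has 1 bond to C, 2 bonds to H, 1 bond to Cl → oxidation state -1.
After: C3 has 1 bond to C, 2 bonds to H, 1 bond to I → oxidation state -1.
Δ = -1 − (-1) = 0, so no net redox change at C3.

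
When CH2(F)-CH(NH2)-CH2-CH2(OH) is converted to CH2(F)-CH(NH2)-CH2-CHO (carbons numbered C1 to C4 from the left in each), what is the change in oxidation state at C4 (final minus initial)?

Before: C4 has 1 bond to C, 2 bonds to H, 1 bond to O → oxidation state -1.
After: C4 has 1 bond to C, 1 bond to H, 2 bonds to O → oxidation state +1.
Δ = +1 − (-1) = +2, so this is an oxidation at C4.

+2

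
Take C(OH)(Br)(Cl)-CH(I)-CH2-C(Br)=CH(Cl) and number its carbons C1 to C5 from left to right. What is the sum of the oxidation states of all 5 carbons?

+2

Bonds to more-electronegative neighbours contribute +1 each, bonds to H or metals contribute −1 each, and C–C bonds contribute 0. Tallying each carbon:
C1: 1C, 1O, 1Cl, 1Br → 0 + 1 + 1 + 1 = +3
C2: 2C, 1H, 1I → 0 − 1 + 1 = 0
C3: 2C, 2H → 0 − 2 = -2
C4: 3C, 1Br → 0 + 1 = +1
C5: 2C, 1H, 1Cl → 0 − 1 + 1 = 0
Sum = +3 + 0 − 2 + 1 + 0 = +2.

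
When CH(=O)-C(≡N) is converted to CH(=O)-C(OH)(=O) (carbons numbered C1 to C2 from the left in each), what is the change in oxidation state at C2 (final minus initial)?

Before: C2 has 1 bond to C, 3 bonds to N → oxidation state +3.
After: C2 has 1 bond to C, 3 bonds to O → oxidation state +3.
Δ = +3 − (+3) = 0, so no net redox change at C2.

0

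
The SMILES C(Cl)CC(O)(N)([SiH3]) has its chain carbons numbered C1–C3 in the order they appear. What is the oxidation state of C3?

+1

C3 has one bond to C (0), one bond to O (+1), one bond to N (+1), one bond to Si (-1).
Oxidation state = 0 + 1 + 1 − 1 = +1.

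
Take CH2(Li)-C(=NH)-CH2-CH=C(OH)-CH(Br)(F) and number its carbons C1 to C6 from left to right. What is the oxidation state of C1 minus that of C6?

-4

C1: 1C, 2H, 1Li → 0 − 2 − 1 = -3
C6: 1C, 1H, 1F, 1Br → 0 − 1 + 1 + 1 = +1
Difference: -3 − (+1) = -4.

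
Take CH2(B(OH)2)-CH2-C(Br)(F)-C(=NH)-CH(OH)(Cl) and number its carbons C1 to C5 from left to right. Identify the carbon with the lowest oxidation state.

C1

Each bond to a more electronegative atom (O, N, halogen) counts +1, each bond to a less electronegative atom (H, metal, B, Si) counts −1, and each C–C bond counts 0. Tallying each carbon:
C1: 1C, 2H, 1B → 0 − 2 − 1 = -3
C2: 2C, 2H → 0 − 2 = -2
C3: 2C, 1F, 1Br → 0 + 1 + 1 = +2
C4: 2C, 2N → 0 + 2 = +2
C5: 1C, 1H, 1O, 1Cl → 0 − 1 + 1 + 1 = +1
The most reduced carbon is C1 at -3.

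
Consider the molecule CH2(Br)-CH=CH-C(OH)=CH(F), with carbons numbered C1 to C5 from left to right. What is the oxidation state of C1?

Bonds to more-electronegative neighbours contribute +1 each, bonds to H or metals contribute −1 each, and C–C bonds contribute 0.
C1 has one bond to C (0), one bond to Br (+1), one bond to H (-1), one bond to H (-1).
Oxidation state = 0 + 1 − 1 − 1 = -1.

-1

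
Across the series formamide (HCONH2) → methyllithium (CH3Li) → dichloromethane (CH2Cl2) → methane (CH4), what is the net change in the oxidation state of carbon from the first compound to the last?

-6

Carbon oxidation states along the series — formamide: +2, methyllithium: -4, dichloromethane: 0, methane: -4.
Net change = -4 − (+2) = -6.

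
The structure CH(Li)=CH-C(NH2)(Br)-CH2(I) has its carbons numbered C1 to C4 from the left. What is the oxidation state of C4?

-1

C4 has one bond to C (0), one bond to I (+1), one bond to H (-1), one bond to H (-1).
Oxidation state = 0 + 1 − 1 − 1 = -1.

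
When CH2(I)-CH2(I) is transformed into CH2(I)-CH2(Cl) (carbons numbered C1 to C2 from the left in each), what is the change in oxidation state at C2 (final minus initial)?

0

Before: C2 has 1 bond to C, 2 bonds to H, 1 bond to I → oxidation state -1.
After: C2 has 1 bond to C, 2 bonds to H, 1 bond to Cl → oxidation state -1.
Δ = -1 − (-1) = 0, so no net redox change at C2.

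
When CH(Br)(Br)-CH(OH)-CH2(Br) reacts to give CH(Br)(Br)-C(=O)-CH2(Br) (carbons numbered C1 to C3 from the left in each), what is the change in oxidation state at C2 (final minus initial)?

+2

Before: C2 has 2 bonds to C, 1 bond to H, 1 bond to O → oxidation state 0.
After: C2 has 2 bonds to C, 2 bonds to O → oxidation state +2.
Δ = +2 − (0) = +2, so this is an oxidation at C2.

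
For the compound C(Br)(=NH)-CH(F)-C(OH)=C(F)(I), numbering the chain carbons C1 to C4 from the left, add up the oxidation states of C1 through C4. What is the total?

+6

Tallying each carbon's bonds:
C1: 1C, 2N, 1Br → 0 + 2 + 1 = +3
C2: 2C, 1H, 1F → 0 − 1 + 1 = 0
C3: 3C, 1O → 0 + 1 = +1
C4: 2C, 1F, 1I → 0 + 1 + 1 = +2
Sum = +3 + 0 + 1 + 2 = +6.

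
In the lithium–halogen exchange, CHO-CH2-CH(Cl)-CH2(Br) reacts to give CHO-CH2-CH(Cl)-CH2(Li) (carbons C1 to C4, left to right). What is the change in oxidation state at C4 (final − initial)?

Before: C4 has 1 bond to C, 2 bonds to H, 1 bond to Br → oxidation state -1.
After: C4 has 1 bond to C, 2 bonds to H, 1 bond to Li → oxidation state -3.
Δ = -3 − (-1) = -2, so this is a reduction at C4.

-2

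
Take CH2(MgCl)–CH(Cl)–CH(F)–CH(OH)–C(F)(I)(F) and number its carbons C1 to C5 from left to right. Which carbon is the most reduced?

Tallying each carbon's bonds:
C1: 1C, 2H, 1Mg → 0 − 2 − 1 = -3
C2: 2C, 1H, 1Cl → 0 − 1 + 1 = 0
C3: 2C, 1H, 1F → 0 − 1 + 1 = 0
C4: 2C, 1H, 1O → 0 − 1 + 1 = 0
C5: 1C, 2F, 1I → 0 + 2 + 1 = +3
The most reduced carbon is C1 at -3.

C1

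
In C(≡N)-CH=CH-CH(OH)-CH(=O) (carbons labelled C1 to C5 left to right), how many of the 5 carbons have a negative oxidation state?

2

Tallying each carbon's bonds:
C1: 1C, 3N → 0 + 3 = +3
C2: 3C, 1H → 0 − 1 = -1
C3: 3C, 1H → 0 − 1 = -1
C4: 2C, 1H, 1O → 0 − 1 + 1 = 0
C5: 1C, 1H, 2O → 0 − 1 + 2 = +1
2 carbons (C2, C3) meet the condition.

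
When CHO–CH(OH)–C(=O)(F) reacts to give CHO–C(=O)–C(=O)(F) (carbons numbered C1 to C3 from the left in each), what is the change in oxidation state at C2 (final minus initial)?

+2

Before: C2 has 2 bonds to C, 1 bond to H, 1 bond to O → oxidation state 0.
After: C2 has 2 bonds to C, 2 bonds to O → oxidation state +2.
Δ = +2 − (0) = +2, so this is an oxidation at C2.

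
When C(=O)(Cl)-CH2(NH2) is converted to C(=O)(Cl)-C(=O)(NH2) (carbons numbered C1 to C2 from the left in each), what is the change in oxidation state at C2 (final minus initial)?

+4

Before: C2 has 1 bond to C, 2 bonds to H, 1 bond to N → oxidation state -1.
After: C2 has 1 bond to C, 2 bonds to O, 1 bond to N → oxidation state +3.
Δ = +3 − (-1) = +4, so this is an oxidation at C2.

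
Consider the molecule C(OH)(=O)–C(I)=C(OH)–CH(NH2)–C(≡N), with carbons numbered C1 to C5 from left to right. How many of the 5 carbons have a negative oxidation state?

0

Tallying each carbon's bonds:
C1: 1C, 3O → 0 + 3 = +3
C2: 3C, 1I → 0 + 1 = +1
C3: 3C, 1O → 0 + 1 = +1
C4: 2C, 1H, 1N → 0 − 1 + 1 = 0
C5: 1C, 3N → 0 + 3 = +3
0 carbons meet the condition.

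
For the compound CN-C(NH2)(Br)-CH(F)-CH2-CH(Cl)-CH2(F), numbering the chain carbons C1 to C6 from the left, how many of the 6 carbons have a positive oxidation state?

Assign +1 per bond to O/N/halogen, −1 per bond to H or an electropositive element, and 0 per bond to carbon. Tallying each carbon:
C1: 1C, 3N → 0 + 3 = +3
C2: 2C, 1N, 1Br → 0 + 1 + 1 = +2
C3: 2C, 1H, 1F → 0 − 1 + 1 = 0
C4: 2C, 2H → 0 − 2 = -2
C5: 2C, 1H, 1Cl → 0 − 1 + 1 = 0
C6: 1C, 2H, 1F → 0 − 2 + 1 = -1
2 carbons (C1, C2) meet the condition.

2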